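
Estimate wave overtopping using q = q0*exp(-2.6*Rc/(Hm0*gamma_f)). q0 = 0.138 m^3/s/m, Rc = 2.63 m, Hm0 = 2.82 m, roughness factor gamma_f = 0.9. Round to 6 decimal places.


q = q0 * exp(-2.6 * Rc / (Hm0 * gamma_f))
Exponent = -2.6 * 2.63 / (2.82 * 0.9)
= -2.6 * 2.63 / 2.5380
= -2.694247
exp(-2.694247) = 0.067593
q = 0.138 * 0.067593
q = 0.009328 m^3/s/m

0.009328


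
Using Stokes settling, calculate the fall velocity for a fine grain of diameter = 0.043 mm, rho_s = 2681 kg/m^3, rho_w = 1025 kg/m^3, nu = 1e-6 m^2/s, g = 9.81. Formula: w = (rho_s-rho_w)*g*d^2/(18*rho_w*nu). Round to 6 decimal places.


w = (rho_s - rho_w) * g * d^2 / (18 * rho_w * nu)
d = 0.043 mm = 0.000043 m
rho_s - rho_w = 2681 - 1025 = 1656
Numerator = 1656 * 9.81 * (0.000043)^2 = 0.000030037671
Denominator = 18 * 1025 * 1e-6 = 0.018450
w = 0.001628 m/s

0.001628


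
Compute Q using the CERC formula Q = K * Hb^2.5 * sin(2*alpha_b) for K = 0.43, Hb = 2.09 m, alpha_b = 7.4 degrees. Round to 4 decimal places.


Q = K * Hb^2.5 * sin(2 * alpha_b)
Hb^2.5 = 2.09^2.5 = 6.314889
sin(2 * 7.4) = sin(14.8) = 0.255446
Q = 0.43 * 6.314889 * 0.255446
Q = 0.6936 m^3/s

0.6936


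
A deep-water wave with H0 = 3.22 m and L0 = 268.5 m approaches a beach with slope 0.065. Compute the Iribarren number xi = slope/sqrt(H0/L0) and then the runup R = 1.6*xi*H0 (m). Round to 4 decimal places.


xi = slope / sqrt(H0/L0)
H0/L0 = 3.22/268.5 = 0.011993
sqrt(0.011993) = 0.109511
xi = 0.065 / 0.109511 = 0.593550
R = 1.6 * xi * H0 = 1.6 * 0.593550 * 3.22
R = 3.0580 m

3.0580


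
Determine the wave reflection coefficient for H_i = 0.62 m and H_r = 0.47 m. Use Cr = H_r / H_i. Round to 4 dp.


Cr = H_r / H_i
Cr = 0.47 / 0.62
Cr = 0.7581

0.7581


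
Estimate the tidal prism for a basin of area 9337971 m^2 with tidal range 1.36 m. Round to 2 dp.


Tidal prism = Area * Tidal range
P = 9337971 * 1.36
P = 12699640.56 m^3

12699640.56


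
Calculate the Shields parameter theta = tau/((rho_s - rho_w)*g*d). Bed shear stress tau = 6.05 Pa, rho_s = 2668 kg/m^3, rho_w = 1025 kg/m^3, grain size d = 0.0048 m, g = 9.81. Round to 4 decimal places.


theta = tau / ((rho_s - rho_w) * g * d)
rho_s - rho_w = 2668 - 1025 = 1643
Denominator = 1643 * 9.81 * 0.0048 = 77.365584
theta = 6.05 / 77.365584
theta = 0.0782

0.0782


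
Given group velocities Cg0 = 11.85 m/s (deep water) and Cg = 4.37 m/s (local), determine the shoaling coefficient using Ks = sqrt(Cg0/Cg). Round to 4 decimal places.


Ks = sqrt(Cg0 / Cg)
Ks = sqrt(11.85 / 4.37)
Ks = sqrt(2.7117)
Ks = 1.6467

1.6467


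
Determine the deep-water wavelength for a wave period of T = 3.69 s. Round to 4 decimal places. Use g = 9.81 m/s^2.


L0 = g * T^2 / (2 * pi)
L0 = 9.81 * 3.69^2 / (2 * pi)
L0 = 9.81 * 13.6161 / 6.28319
L0 = 133.5739 / 6.28319
L0 = 21.2590 m

21.2590


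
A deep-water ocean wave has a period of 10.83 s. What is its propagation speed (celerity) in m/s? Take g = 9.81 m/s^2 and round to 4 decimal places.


We use the deep-water celerity formula:
C = g * T / (2 * pi)
C = 9.81 * 10.83 / (2 * 3.14159...)
C = 106.242300 / 6.283185
C = 16.9090 m/s

16.9090


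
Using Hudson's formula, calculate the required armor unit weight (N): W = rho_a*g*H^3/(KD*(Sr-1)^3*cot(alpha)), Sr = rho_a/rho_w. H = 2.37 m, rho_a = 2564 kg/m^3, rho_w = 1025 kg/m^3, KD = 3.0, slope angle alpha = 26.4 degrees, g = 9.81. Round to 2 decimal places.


Sr = rho_a / rho_w = 2564 / 1025 = 2.501463
(Sr - 1) = 1.501463
(Sr - 1)^3 = 3.384888
cot(26.4) = 1 / tan(26.4) = 1 / 0.496404 = 2.014487
Numerator = 2564 * 9.81 * 2.37^3 = 334835.9392
Denominator = 3.0 * 3.384888 * 2.014487 = 20.456436
W = 334835.9392 / 20.456436
W = 16368.24 N

16368.24


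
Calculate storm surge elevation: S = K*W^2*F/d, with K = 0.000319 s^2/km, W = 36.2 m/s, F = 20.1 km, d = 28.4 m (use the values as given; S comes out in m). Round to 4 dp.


S = K * W^2 * F / d
W^2 = 36.2^2 = 1310.44
S = 0.000319 * 1310.44 * 20.1 / 28.4
Numerator = 0.000319 * 1310.44 * 20.1 = 8.402410
S = 8.402410 / 28.4 = 0.2959 m

0.2959


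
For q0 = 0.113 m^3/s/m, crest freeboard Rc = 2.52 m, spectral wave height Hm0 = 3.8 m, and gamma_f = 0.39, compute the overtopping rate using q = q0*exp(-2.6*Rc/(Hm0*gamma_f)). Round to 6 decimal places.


q = q0 * exp(-2.6 * Rc / (Hm0 * gamma_f))
Exponent = -2.6 * 2.52 / (3.8 * 0.39)
= -2.6 * 2.52 / 1.4820
= -4.421053
exp(-4.421053) = 0.012022
q = 0.113 * 0.012022
q = 0.001358 m^3/s/m

0.001358


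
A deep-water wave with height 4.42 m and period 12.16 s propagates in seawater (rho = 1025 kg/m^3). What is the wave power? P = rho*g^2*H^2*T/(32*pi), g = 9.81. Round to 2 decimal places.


P = rho * g^2 * H^2 * T / (32 * pi)
P = 1025 * 9.81^2 * 4.42^2 * 12.16 / (32 * pi)
P = 1025 * 96.2361 * 19.5364 * 12.16 / 100.53096
P = 233098.86 W/m

233098.86


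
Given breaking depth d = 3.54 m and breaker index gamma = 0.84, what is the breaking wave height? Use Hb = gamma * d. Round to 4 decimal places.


Hb = gamma * d
Hb = 0.84 * 3.54
Hb = 2.9736 m

2.9736


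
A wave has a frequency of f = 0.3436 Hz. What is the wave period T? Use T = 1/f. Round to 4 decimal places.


T = 1 / f
T = 1 / 0.3436
T = 2.9104 s

2.9104


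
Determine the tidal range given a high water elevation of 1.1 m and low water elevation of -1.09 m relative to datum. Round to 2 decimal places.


Tidal range = High water - Low water
Tidal range = 1.1 - (-1.09)
Tidal range = 2.19 m

2.19


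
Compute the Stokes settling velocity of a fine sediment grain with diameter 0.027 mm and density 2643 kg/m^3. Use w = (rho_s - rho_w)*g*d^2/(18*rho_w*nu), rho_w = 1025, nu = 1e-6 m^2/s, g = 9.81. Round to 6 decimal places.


w = (rho_s - rho_w) * g * d^2 / (18 * rho_w * nu)
d = 0.027 mm = 0.000027 m
rho_s - rho_w = 2643 - 1025 = 1618
Numerator = 1618 * 9.81 * (0.000027)^2 = 0.000011571111
Denominator = 18 * 1025 * 1e-6 = 0.018450
w = 0.000627 m/s

0.000627


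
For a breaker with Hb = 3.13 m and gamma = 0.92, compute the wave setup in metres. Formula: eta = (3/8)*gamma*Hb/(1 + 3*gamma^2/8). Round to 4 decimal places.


eta = (3/8) * gamma * Hb / (1 + 3*gamma^2/8)
Numerator = (3/8) * 0.92 * 3.13 = 1.079850
Denominator = 1 + 3*0.92^2/8 = 1 + 0.317400 = 1.317400
eta = 1.079850 / 1.317400
eta = 0.8197 m

0.8197


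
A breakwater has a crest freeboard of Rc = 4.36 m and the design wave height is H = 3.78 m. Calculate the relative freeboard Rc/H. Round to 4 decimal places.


Relative freeboard = Rc / H
= 4.36 / 3.78
= 1.1534

1.1534


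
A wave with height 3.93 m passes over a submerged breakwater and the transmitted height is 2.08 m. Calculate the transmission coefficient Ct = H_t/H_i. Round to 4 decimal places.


Ct = H_t / H_i
Ct = 2.08 / 3.93
Ct = 0.5293

0.5293


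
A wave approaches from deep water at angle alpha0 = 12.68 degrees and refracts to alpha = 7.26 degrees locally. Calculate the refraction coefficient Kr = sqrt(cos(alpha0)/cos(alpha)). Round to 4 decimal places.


Kr = sqrt(cos(alpha0) / cos(alpha))
cos(12.68) = 0.975611
cos(7.26) = 0.991983
Kr = sqrt(0.975611 / 0.991983)
Kr = sqrt(0.983496)
Kr = 0.9917

0.9917


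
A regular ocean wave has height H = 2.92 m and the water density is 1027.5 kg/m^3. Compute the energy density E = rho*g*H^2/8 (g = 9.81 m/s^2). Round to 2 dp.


E = (1/8) * rho * g * H^2
E = (1/8) * 1027.5 * 9.81 * 2.92^2
E = 0.125 * 1027.5 * 9.81 * 8.5264
E = 10743.02 J/m^2

10743.02


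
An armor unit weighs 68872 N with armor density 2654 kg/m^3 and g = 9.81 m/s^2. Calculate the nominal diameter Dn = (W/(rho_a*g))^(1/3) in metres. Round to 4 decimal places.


V = W / (rho_a * g)
V = 68872 / (2654 * 9.81)
V = 68872 / 26035.74
V = 2.645287 m^3
Dn = V^(1/3) = 2.645287^(1/3)
Dn = 1.3830 m

1.3830


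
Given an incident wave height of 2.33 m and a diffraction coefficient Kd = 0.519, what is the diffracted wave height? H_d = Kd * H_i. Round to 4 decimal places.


H_d = Kd * H_i
H_d = 0.519 * 2.33
H_d = 1.2093 m

1.2093


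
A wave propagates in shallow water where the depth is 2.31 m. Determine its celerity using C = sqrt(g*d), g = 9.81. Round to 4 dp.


Using the shallow-water approximation:
C = sqrt(g * d) = sqrt(9.81 * 2.31)
C = sqrt(22.6611)
C = 4.7604 m/s

4.7604


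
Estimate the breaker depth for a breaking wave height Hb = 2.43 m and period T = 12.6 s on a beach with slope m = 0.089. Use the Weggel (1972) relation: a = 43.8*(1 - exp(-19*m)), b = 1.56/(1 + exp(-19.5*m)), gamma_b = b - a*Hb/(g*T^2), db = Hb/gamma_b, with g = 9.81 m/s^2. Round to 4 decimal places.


a = 43.8 * (1 - exp(-19 * m))
exp(-19 * 0.089) = exp(-1.6910) = 0.184335
a = 43.8 * (1 - 0.184335) = 35.726123
b = 1.56 / (1 + exp(-19.5 * m))
exp(-19.5 * 0.089) = exp(-1.7355) = 0.176312
b = 1.56 / (1 + 0.176312) = 1.326179
Hb / (g * T^2) = 2.43 / (9.81 * 12.6^2) = 2.43 / 1557.4356 = 0.00156026
gamma_b = b - a * Hb/(g*T^2) = 1.326179 - 35.726123 * 0.00156026 = 1.270437
db = Hb / gamma_b = 2.43 / 1.270437
db = 1.9127 m

1.9127


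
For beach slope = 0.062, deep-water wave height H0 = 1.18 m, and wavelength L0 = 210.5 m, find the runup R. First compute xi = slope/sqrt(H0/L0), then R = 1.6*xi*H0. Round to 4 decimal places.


xi = slope / sqrt(H0/L0)
H0/L0 = 1.18/210.5 = 0.005606
sqrt(0.005606) = 0.074871
xi = 0.062 / 0.074871 = 0.828088
R = 1.6 * xi * H0 = 1.6 * 0.828088 * 1.18
R = 1.5634 m

1.5634


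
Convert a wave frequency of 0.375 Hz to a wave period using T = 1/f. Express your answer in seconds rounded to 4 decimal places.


T = 1 / f
T = 1 / 0.375
T = 2.6667 s

2.6667


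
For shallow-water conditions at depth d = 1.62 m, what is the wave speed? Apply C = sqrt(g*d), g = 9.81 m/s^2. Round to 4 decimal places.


Using the shallow-water approximation:
C = sqrt(g * d) = sqrt(9.81 * 1.62)
C = sqrt(15.8922)
C = 3.9865 m/s

3.9865


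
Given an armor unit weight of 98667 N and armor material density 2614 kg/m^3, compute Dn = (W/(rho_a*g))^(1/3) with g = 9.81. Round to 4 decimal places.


V = W / (rho_a * g)
V = 98667 / (2614 * 9.81)
V = 98667 / 25643.34
V = 3.847666 m^3
Dn = V^(1/3) = 3.847666^(1/3)
Dn = 1.5670 m

1.5670


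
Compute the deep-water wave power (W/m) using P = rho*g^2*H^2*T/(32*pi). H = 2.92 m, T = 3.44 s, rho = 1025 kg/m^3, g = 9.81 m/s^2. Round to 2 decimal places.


P = rho * g^2 * H^2 * T / (32 * pi)
P = 1025 * 9.81^2 * 2.92^2 * 3.44 / (32 * pi)
P = 1025 * 96.2361 * 8.5264 * 3.44 / 100.53096
P = 28779.69 W/m

28779.69


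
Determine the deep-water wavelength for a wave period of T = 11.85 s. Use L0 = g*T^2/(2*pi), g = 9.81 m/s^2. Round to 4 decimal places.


L0 = g * T^2 / (2 * pi)
L0 = 9.81 * 11.85^2 / (2 * pi)
L0 = 9.81 * 140.4225 / 6.28319
L0 = 1377.5447 / 6.28319
L0 = 219.2431 m

219.2431


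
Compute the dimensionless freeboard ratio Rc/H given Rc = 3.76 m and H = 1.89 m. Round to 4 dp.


Relative freeboard = Rc / H
= 3.76 / 1.89
= 1.9894

1.9894


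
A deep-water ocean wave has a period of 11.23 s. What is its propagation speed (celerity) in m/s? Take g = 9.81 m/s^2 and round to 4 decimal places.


We use the deep-water celerity formula:
C = g * T / (2 * pi)
C = 9.81 * 11.23 / (2 * 3.14159...)
C = 110.166300 / 6.283185
C = 17.5335 m/s

17.5335


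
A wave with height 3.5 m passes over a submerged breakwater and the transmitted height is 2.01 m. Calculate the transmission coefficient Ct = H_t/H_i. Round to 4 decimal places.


Ct = H_t / H_i
Ct = 2.01 / 3.5
Ct = 0.5743

0.5743


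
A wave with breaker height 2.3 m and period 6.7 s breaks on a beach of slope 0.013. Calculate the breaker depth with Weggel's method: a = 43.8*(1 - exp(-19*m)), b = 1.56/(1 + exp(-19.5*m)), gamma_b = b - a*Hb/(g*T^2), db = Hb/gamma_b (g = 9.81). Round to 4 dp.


a = 43.8 * (1 - exp(-19 * m))
exp(-19 * 0.013) = exp(-0.2470) = 0.781141
a = 43.8 * (1 - 0.781141) = 9.586038
b = 1.56 / (1 + exp(-19.5 * m))
exp(-19.5 * 0.013) = exp(-0.2535) = 0.776080
b = 1.56 / (1 + 0.776080) = 0.878339
Hb / (g * T^2) = 2.3 / (9.81 * 6.7^2) = 2.3 / 440.3709 = 0.00522287
gamma_b = b - a * Hb/(g*T^2) = 0.878339 - 9.586038 * 0.00522287 = 0.828272
db = Hb / gamma_b = 2.3 / 0.828272
db = 2.7769 m

2.7769


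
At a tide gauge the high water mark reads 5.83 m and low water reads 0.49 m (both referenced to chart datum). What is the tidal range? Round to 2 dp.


Tidal range = High water - Low water
Tidal range = 5.83 - (0.49)
Tidal range = 5.34 m

5.34


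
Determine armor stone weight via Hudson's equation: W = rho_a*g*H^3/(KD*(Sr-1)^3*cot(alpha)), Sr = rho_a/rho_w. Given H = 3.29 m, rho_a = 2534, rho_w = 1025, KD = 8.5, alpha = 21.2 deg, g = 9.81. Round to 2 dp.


Sr = rho_a / rho_w = 2534 / 1025 = 2.472195
(Sr - 1) = 1.472195
(Sr - 1)^3 = 3.190775
cot(21.2) = 1 / tan(21.2) = 1 / 0.387874 = 2.578154
Numerator = 2534 * 9.81 * 3.29^3 = 885244.6521
Denominator = 8.5 * 3.190775 * 2.578154 = 69.923618
W = 885244.6521 / 69.923618
W = 12660.17 N

12660.17


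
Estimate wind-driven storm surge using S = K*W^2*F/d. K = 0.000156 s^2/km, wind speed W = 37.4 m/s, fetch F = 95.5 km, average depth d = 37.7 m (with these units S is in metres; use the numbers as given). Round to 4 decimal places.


S = K * W^2 * F / d
W^2 = 37.4^2 = 1398.76
S = 0.000156 * 1398.76 * 95.5 / 37.7
Numerator = 0.000156 * 1398.76 * 95.5 = 20.838726
S = 20.838726 / 37.7 = 0.5528 m

0.5528


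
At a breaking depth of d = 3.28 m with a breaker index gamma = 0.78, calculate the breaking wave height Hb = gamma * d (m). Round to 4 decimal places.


Hb = gamma * d
Hb = 0.78 * 3.28
Hb = 2.5584 m

2.5584


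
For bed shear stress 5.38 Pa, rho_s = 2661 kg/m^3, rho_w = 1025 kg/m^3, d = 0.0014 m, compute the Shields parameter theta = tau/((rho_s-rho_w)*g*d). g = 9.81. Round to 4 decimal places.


theta = tau / ((rho_s - rho_w) * g * d)
rho_s - rho_w = 2661 - 1025 = 1636
Denominator = 1636 * 9.81 * 0.0014 = 22.468824
theta = 5.38 / 22.468824
theta = 0.2394

0.2394


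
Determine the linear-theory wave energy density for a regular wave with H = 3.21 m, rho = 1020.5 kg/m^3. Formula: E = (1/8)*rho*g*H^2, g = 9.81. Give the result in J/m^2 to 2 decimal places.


E = (1/8) * rho * g * H^2
E = (1/8) * 1020.5 * 9.81 * 3.21^2
E = 0.125 * 1020.5 * 9.81 * 10.3041
E = 12894.43 J/m^2

12894.43


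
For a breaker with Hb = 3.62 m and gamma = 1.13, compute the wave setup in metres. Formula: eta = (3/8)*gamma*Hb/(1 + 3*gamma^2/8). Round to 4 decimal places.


eta = (3/8) * gamma * Hb / (1 + 3*gamma^2/8)
Numerator = (3/8) * 1.13 * 3.62 = 1.533975
Denominator = 1 + 3*1.13^2/8 = 1 + 0.478838 = 1.478838
eta = 1.533975 / 1.478838
eta = 1.0373 m

1.0373


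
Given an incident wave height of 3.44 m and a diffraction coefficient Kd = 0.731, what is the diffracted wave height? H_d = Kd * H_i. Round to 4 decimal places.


H_d = Kd * H_i
H_d = 0.731 * 3.44
H_d = 2.5146 m

2.5146


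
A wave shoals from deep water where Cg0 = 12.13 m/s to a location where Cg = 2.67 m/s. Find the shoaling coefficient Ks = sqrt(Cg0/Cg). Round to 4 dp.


Ks = sqrt(Cg0 / Cg)
Ks = sqrt(12.13 / 2.67)
Ks = sqrt(4.5431)
Ks = 2.1314

2.1314


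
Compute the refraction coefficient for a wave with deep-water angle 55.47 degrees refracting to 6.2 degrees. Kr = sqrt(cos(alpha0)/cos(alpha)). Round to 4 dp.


Kr = sqrt(cos(alpha0) / cos(alpha))
cos(55.47) = 0.566838
cos(6.2) = 0.994151
Kr = sqrt(0.566838 / 0.994151)
Kr = sqrt(0.570173)
Kr = 0.7551

0.7551


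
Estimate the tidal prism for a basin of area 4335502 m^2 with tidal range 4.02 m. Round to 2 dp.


Tidal prism = Area * Tidal range
P = 4335502 * 4.02
P = 17428718.04 m^3

17428718.04


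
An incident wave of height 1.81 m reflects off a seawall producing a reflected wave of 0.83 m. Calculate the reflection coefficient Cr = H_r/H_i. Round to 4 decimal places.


Cr = H_r / H_i
Cr = 0.83 / 1.81
Cr = 0.4586

0.4586


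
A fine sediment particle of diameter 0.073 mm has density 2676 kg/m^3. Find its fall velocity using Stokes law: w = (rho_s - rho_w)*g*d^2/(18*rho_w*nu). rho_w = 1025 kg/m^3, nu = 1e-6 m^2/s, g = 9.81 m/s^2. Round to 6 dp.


w = (rho_s - rho_w) * g * d^2 / (18 * rho_w * nu)
d = 0.073 mm = 0.000073 m
rho_s - rho_w = 2676 - 1025 = 1651
Numerator = 1651 * 9.81 * (0.000073)^2 = 0.000086310136
Denominator = 18 * 1025 * 1e-6 = 0.018450
w = 0.004678 m/s

0.004678


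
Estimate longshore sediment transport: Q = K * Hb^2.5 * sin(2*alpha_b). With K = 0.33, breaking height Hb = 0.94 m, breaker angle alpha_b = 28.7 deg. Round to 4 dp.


Q = K * Hb^2.5 * sin(2 * alpha_b)
Hb^2.5 = 0.94^2.5 = 0.856682
sin(2 * 28.7) = sin(57.4) = 0.842452
Q = 0.33 * 0.856682 * 0.842452
Q = 0.2382 m^3/s

0.2382


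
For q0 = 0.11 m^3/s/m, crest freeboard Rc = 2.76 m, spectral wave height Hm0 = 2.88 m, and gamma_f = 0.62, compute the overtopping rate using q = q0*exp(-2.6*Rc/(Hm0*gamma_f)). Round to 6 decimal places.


q = q0 * exp(-2.6 * Rc / (Hm0 * gamma_f))
Exponent = -2.6 * 2.76 / (2.88 * 0.62)
= -2.6 * 2.76 / 1.7856
= -4.018817
exp(-4.018817) = 0.017974
q = 0.11 * 0.017974
q = 0.001977 m^3/s/m

0.001977


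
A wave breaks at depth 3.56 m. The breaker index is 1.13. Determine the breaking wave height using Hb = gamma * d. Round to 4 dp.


Hb = gamma * d
Hb = 1.13 * 3.56
Hb = 4.0228 m

4.0228


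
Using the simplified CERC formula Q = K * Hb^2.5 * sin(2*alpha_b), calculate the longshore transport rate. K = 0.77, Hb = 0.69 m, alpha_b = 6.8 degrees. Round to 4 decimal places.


Q = K * Hb^2.5 * sin(2 * alpha_b)
Hb^2.5 = 0.69^2.5 = 0.395478
sin(2 * 6.8) = sin(13.6) = 0.235142
Q = 0.77 * 0.395478 * 0.235142
Q = 0.0716 m^3/s

0.0716


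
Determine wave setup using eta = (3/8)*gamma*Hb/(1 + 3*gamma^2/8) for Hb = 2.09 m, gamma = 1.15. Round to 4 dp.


eta = (3/8) * gamma * Hb / (1 + 3*gamma^2/8)
Numerator = (3/8) * 1.15 * 2.09 = 0.901312
Denominator = 1 + 3*1.15^2/8 = 1 + 0.495938 = 1.495938
eta = 0.901312 / 1.495938
eta = 0.6025 m

0.6025


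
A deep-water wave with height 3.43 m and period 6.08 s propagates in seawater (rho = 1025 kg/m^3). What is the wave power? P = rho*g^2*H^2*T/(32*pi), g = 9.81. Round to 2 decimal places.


P = rho * g^2 * H^2 * T / (32 * pi)
P = 1025 * 9.81^2 * 3.43^2 * 6.08 / (32 * pi)
P = 1025 * 96.2361 * 11.7649 * 6.08 / 100.53096
P = 70186.54 W/m

70186.54


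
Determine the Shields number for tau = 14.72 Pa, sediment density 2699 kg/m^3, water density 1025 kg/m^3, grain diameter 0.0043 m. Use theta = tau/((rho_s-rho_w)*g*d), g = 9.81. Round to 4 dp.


theta = tau / ((rho_s - rho_w) * g * d)
rho_s - rho_w = 2699 - 1025 = 1674
Denominator = 1674 * 9.81 * 0.0043 = 70.614342
theta = 14.72 / 70.614342
theta = 0.2085

0.2085


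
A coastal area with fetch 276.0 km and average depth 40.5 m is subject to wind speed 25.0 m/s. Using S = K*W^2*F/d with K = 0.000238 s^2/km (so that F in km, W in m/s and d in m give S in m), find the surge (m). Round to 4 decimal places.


S = K * W^2 * F / d
W^2 = 25.0^2 = 625.00
S = 0.000238 * 625.00 * 276.0 / 40.5
Numerator = 0.000238 * 625.00 * 276.0 = 41.055000
S = 41.055000 / 40.5 = 1.0137 m

1.0137


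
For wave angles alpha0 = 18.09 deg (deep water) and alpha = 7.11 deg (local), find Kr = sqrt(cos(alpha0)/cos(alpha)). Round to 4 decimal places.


Kr = sqrt(cos(alpha0) / cos(alpha))
cos(18.09) = 0.950570
cos(7.11) = 0.992310
Kr = sqrt(0.950570 / 0.992310)
Kr = sqrt(0.957936)
Kr = 0.9787

0.9787


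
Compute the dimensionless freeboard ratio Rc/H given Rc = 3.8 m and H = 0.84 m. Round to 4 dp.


Relative freeboard = Rc / H
= 3.8 / 0.84
= 4.5238

4.5238


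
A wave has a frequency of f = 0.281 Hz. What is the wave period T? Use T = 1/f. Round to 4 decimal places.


T = 1 / f
T = 1 / 0.281
T = 3.5587 s

3.5587


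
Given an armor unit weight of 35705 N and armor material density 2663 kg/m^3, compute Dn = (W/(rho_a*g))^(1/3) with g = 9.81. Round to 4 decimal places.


V = W / (rho_a * g)
V = 35705 / (2663 * 9.81)
V = 35705 / 26124.03
V = 1.366749 m^3
Dn = V^(1/3) = 1.366749^(1/3)
Dn = 1.1098 m

1.1098


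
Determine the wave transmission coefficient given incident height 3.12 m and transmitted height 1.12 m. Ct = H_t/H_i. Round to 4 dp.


Ct = H_t / H_i
Ct = 1.12 / 3.12
Ct = 0.3590

0.3590


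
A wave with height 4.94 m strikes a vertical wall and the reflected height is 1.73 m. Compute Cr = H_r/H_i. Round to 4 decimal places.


Cr = H_r / H_i
Cr = 1.73 / 4.94
Cr = 0.3502

0.3502


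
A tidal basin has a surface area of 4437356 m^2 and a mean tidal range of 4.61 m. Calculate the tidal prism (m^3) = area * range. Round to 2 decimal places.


Tidal prism = Area * Tidal range
P = 4437356 * 4.61
P = 20456211.16 m^3

20456211.16


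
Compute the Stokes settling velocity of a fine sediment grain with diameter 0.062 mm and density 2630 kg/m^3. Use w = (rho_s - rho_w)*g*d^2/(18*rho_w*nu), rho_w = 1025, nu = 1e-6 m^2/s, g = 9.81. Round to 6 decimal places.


w = (rho_s - rho_w) * g * d^2 / (18 * rho_w * nu)
d = 0.062 mm = 0.000062 m
rho_s - rho_w = 2630 - 1025 = 1605
Numerator = 1605 * 9.81 * (0.000062)^2 = 0.000060523972
Denominator = 18 * 1025 * 1e-6 = 0.018450
w = 0.003280 m/s

0.003280


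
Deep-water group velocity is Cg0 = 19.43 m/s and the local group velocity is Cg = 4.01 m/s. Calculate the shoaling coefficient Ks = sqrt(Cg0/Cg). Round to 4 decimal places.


Ks = sqrt(Cg0 / Cg)
Ks = sqrt(19.43 / 4.01)
Ks = sqrt(4.8454)
Ks = 2.2012

2.2012


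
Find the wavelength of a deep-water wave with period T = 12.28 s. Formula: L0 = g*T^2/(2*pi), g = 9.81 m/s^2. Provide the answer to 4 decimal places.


L0 = g * T^2 / (2 * pi)
L0 = 9.81 * 12.28^2 / (2 * pi)
L0 = 9.81 * 150.7984 / 6.28319
L0 = 1479.3323 / 6.28319
L0 = 235.4430 m

235.4430


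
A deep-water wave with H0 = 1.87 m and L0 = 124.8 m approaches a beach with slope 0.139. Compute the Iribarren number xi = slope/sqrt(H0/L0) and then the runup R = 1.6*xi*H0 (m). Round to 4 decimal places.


xi = slope / sqrt(H0/L0)
H0/L0 = 1.87/124.8 = 0.014984
sqrt(0.014984) = 0.122409
xi = 0.139 / 0.122409 = 1.135537
R = 1.6 * xi * H0 = 1.6 * 1.135537 * 1.87
R = 3.3975 m

3.3975


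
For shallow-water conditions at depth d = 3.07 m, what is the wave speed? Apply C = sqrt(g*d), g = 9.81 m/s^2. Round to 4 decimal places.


Using the shallow-water approximation:
C = sqrt(g * d) = sqrt(9.81 * 3.07)
C = sqrt(30.1167)
C = 5.4879 m/s

5.4879


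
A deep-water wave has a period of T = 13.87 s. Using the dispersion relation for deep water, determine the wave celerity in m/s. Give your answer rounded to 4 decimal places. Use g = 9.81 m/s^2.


We use the deep-water celerity formula:
C = g * T / (2 * pi)
C = 9.81 * 13.87 / (2 * 3.14159...)
C = 136.064700 / 6.283185
C = 21.6554 m/s

21.6554


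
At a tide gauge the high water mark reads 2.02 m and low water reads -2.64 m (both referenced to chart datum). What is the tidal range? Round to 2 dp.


Tidal range = High water - Low water
Tidal range = 2.02 - (-2.64)
Tidal range = 4.66 m

4.66


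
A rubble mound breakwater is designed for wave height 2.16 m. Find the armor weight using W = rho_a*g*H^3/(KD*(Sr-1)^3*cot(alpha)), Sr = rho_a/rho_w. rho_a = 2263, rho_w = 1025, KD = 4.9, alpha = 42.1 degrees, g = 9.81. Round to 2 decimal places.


Sr = rho_a / rho_w = 2263 / 1025 = 2.207805
(Sr - 1) = 1.207805
(Sr - 1)^3 = 1.761937
cot(42.1) = 1 / tan(42.1) = 1 / 0.903569 = 1.106722
Numerator = 2263 * 9.81 * 2.16^3 = 223725.1535
Denominator = 4.9 * 1.761937 * 1.106722 = 9.554873
W = 223725.1535 / 9.554873
W = 23414.77 N

23414.77


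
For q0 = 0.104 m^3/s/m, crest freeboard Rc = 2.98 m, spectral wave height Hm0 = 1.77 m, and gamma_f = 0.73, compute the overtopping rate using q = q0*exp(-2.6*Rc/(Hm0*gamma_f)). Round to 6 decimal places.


q = q0 * exp(-2.6 * Rc / (Hm0 * gamma_f))
Exponent = -2.6 * 2.98 / (1.77 * 0.73)
= -2.6 * 2.98 / 1.2921
= -5.996440
exp(-5.996440) = 0.002488
q = 0.104 * 0.002488
q = 0.000259 m^3/s/m

0.000259


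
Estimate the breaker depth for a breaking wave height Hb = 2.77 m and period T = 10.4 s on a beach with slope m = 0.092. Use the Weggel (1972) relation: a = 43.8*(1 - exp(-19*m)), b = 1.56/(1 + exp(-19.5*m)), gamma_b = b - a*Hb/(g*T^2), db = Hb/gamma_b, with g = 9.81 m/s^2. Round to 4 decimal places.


a = 43.8 * (1 - exp(-19 * m))
exp(-19 * 0.092) = exp(-1.7480) = 0.174122
a = 43.8 * (1 - 0.174122) = 36.173463
b = 1.56 / (1 + exp(-19.5 * m))
exp(-19.5 * 0.092) = exp(-1.7940) = 0.166294
b = 1.56 / (1 + 0.166294) = 1.337571
Hb / (g * T^2) = 2.77 / (9.81 * 10.4^2) = 2.77 / 1061.0496 = 0.00261062
gamma_b = b - a * Hb/(g*T^2) = 1.337571 - 36.173463 * 0.00261062 = 1.243135
db = Hb / gamma_b = 2.77 / 1.243135
db = 2.2282 m

2.2282


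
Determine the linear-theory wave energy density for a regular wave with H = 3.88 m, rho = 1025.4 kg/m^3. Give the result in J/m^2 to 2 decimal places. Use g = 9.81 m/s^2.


E = (1/8) * rho * g * H^2
E = (1/8) * 1025.4 * 9.81 * 3.88^2
E = 0.125 * 1025.4 * 9.81 * 15.0544
E = 18929.35 J/m^2

18929.35


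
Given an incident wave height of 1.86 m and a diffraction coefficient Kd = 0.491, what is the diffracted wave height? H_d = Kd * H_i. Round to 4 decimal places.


H_d = Kd * H_i
H_d = 0.491 * 1.86
H_d = 0.9133 m

0.9133


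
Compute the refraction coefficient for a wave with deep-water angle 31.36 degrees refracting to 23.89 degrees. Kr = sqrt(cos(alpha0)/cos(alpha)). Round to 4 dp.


Kr = sqrt(cos(alpha0) / cos(alpha))
cos(31.36) = 0.853914
cos(23.89) = 0.914325
Kr = sqrt(0.853914 / 0.914325)
Kr = sqrt(0.933929)
Kr = 0.9664

0.9664


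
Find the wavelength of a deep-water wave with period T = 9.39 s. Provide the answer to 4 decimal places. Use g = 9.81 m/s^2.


L0 = g * T^2 / (2 * pi)
L0 = 9.81 * 9.39^2 / (2 * pi)
L0 = 9.81 * 88.1721 / 6.28319
L0 = 864.9683 / 6.28319
L0 = 137.6640 m

137.6640


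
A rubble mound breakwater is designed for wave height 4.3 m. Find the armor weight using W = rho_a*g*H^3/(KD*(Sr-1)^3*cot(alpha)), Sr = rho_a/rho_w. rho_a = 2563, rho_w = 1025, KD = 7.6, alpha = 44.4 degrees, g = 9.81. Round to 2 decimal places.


Sr = rho_a / rho_w = 2563 / 1025 = 2.500488
(Sr - 1) = 1.500488
(Sr - 1)^3 = 3.378294
cot(44.4) = 1 / tan(44.4) = 1 / 0.979272 = 1.021166
Numerator = 2563 * 9.81 * 4.3^3 = 1999046.8862
Denominator = 7.6 * 3.378294 * 1.021166 = 26.218480
W = 1999046.8862 / 26.218480
W = 76245.72 N

76245.72


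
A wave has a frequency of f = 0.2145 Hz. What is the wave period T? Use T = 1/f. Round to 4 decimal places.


T = 1 / f
T = 1 / 0.2145
T = 4.6620 s

4.6620


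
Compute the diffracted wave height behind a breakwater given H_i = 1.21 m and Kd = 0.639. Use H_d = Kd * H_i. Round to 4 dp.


H_d = Kd * H_i
H_d = 0.639 * 1.21
H_d = 0.7732 m

0.7732


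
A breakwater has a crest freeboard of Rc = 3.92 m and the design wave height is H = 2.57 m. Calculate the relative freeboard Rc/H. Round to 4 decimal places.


Relative freeboard = Rc / H
= 3.92 / 2.57
= 1.5253

1.5253


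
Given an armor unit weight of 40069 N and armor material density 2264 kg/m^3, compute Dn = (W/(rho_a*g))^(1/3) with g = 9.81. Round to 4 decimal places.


V = W / (rho_a * g)
V = 40069 / (2264 * 9.81)
V = 40069 / 22209.84
V = 1.804110 m^3
Dn = V^(1/3) = 1.804110^(1/3)
Dn = 1.2174 m

1.2174


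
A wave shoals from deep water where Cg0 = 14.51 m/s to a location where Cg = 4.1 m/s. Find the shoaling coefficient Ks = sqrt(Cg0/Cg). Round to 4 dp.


Ks = sqrt(Cg0 / Cg)
Ks = sqrt(14.51 / 4.1)
Ks = sqrt(3.5390)
Ks = 1.8812

1.8812


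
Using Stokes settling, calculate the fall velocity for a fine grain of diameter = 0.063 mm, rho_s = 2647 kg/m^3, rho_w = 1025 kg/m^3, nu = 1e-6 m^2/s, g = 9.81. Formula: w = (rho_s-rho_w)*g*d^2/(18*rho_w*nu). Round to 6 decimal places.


w = (rho_s - rho_w) * g * d^2 / (18 * rho_w * nu)
d = 0.063 mm = 0.000063 m
rho_s - rho_w = 2647 - 1025 = 1622
Numerator = 1622 * 9.81 * (0.000063)^2 = 0.000063154014
Denominator = 18 * 1025 * 1e-6 = 0.018450
w = 0.003423 m/s

0.003423


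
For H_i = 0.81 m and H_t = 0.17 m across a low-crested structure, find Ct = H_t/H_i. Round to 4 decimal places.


Ct = H_t / H_i
Ct = 0.17 / 0.81
Ct = 0.2099

0.2099


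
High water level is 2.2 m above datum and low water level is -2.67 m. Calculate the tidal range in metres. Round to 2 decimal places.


Tidal range = High water - Low water
Tidal range = 2.2 - (-2.67)
Tidal range = 4.87 m

4.87


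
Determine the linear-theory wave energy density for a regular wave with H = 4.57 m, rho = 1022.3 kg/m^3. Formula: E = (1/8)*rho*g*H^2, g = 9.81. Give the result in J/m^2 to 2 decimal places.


E = (1/8) * rho * g * H^2
E = (1/8) * 1022.3 * 9.81 * 4.57^2
E = 0.125 * 1022.3 * 9.81 * 20.8849
E = 26181.21 J/m^2

26181.21


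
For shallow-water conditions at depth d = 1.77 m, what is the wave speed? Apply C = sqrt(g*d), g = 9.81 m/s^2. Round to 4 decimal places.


Using the shallow-water approximation:
C = sqrt(g * d) = sqrt(9.81 * 1.77)
C = sqrt(17.3637)
C = 4.1670 m/s

4.1670


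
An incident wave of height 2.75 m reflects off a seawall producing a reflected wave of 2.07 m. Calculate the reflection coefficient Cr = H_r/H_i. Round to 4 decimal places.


Cr = H_r / H_i
Cr = 2.07 / 2.75
Cr = 0.7527

0.7527


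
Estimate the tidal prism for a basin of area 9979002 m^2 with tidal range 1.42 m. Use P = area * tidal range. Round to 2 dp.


Tidal prism = Area * Tidal range
P = 9979002 * 1.42
P = 14170182.84 m^3

14170182.84


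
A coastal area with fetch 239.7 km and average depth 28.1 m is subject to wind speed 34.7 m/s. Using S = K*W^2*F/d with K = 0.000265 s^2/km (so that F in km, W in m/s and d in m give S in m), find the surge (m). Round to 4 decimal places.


S = K * W^2 * F / d
W^2 = 34.7^2 = 1204.09
S = 0.000265 * 1204.09 * 239.7 / 28.1
Numerator = 0.000265 * 1204.09 * 239.7 = 76.484399
S = 76.484399 / 28.1 = 2.7219 m

2.7219


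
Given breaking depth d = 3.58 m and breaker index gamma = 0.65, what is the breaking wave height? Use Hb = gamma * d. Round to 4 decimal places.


Hb = gamma * d
Hb = 0.65 * 3.58
Hb = 2.3270 m

2.3270


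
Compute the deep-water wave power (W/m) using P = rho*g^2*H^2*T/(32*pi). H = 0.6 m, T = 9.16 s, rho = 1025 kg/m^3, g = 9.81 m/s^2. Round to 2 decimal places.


P = rho * g^2 * H^2 * T / (32 * pi)
P = 1025 * 9.81^2 * 0.6^2 * 9.16 / (32 * pi)
P = 1025 * 96.2361 * 0.3600 * 9.16 / 100.53096
P = 3235.64 W/m

3235.64


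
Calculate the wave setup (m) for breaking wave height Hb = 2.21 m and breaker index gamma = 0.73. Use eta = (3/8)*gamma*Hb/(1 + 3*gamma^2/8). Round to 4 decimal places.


eta = (3/8) * gamma * Hb / (1 + 3*gamma^2/8)
Numerator = (3/8) * 0.73 * 2.21 = 0.604988
Denominator = 1 + 3*0.73^2/8 = 1 + 0.199838 = 1.199838
eta = 0.604988 / 1.199838
eta = 0.5042 m

0.5042


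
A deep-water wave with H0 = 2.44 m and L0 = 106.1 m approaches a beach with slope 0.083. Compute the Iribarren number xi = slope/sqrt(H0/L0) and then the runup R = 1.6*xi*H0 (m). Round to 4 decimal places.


xi = slope / sqrt(H0/L0)
H0/L0 = 2.44/106.1 = 0.022997
sqrt(0.022997) = 0.151648
xi = 0.083 / 0.151648 = 0.547319
R = 1.6 * xi * H0 = 1.6 * 0.547319 * 2.44
R = 2.1367 m

2.1367


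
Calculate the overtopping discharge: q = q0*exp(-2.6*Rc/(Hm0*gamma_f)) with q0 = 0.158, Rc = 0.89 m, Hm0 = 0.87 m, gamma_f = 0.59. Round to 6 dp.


q = q0 * exp(-2.6 * Rc / (Hm0 * gamma_f))
Exponent = -2.6 * 0.89 / (0.87 * 0.59)
= -2.6 * 0.89 / 0.5133
= -4.508085
exp(-4.508085) = 0.011020
q = 0.158 * 0.011020
q = 0.001741 m^3/s/m

0.001741


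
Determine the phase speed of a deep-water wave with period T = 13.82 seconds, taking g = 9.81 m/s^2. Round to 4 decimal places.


We use the deep-water celerity formula:
C = g * T / (2 * pi)
C = 9.81 * 13.82 / (2 * 3.14159...)
C = 135.574200 / 6.283185
C = 21.5773 m/s

21.5773


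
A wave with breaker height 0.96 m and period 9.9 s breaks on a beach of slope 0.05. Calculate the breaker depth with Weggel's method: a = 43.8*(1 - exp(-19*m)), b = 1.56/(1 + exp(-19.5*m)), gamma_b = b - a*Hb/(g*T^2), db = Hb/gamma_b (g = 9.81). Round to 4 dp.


a = 43.8 * (1 - exp(-19 * m))
exp(-19 * 0.05) = exp(-0.9500) = 0.386741
a = 43.8 * (1 - 0.386741) = 26.860743
b = 1.56 / (1 + exp(-19.5 * m))
exp(-19.5 * 0.05) = exp(-0.9750) = 0.377192
b = 1.56 / (1 + 0.377192) = 1.132739
Hb / (g * T^2) = 0.96 / (9.81 * 9.9^2) = 0.96 / 961.4781 = 0.00099846
gamma_b = b - a * Hb/(g*T^2) = 1.132739 - 26.860743 * 0.00099846 = 1.105920
db = Hb / gamma_b = 0.96 / 1.105920
db = 0.8681 m

0.8681


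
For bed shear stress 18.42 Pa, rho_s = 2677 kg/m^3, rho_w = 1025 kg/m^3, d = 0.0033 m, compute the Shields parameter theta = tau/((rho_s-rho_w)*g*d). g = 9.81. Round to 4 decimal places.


theta = tau / ((rho_s - rho_w) * g * d)
rho_s - rho_w = 2677 - 1025 = 1652
Denominator = 1652 * 9.81 * 0.0033 = 53.480196
theta = 18.42 / 53.480196
theta = 0.3444

0.3444


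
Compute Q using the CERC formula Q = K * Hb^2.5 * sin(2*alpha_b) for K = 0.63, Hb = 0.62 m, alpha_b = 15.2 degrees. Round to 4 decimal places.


Q = K * Hb^2.5 * sin(2 * alpha_b)
Hb^2.5 = 0.62^2.5 = 0.302677
sin(2 * 15.2) = sin(30.4) = 0.506034
Q = 0.63 * 0.302677 * 0.506034
Q = 0.0965 m^3/s

0.0965


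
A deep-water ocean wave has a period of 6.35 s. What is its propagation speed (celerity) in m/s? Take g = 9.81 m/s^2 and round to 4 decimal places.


We use the deep-water celerity formula:
C = g * T / (2 * pi)
C = 9.81 * 6.35 / (2 * 3.14159...)
C = 62.293500 / 6.283185
C = 9.9143 m/s

9.9143


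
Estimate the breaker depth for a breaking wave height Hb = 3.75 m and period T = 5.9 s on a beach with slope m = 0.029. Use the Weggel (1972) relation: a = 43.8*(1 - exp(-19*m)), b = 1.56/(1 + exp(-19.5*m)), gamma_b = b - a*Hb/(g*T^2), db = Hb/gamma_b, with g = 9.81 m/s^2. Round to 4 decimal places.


a = 43.8 * (1 - exp(-19 * m))
exp(-19 * 0.029) = exp(-0.5510) = 0.576373
a = 43.8 * (1 - 0.576373) = 18.554856
b = 1.56 / (1 + exp(-19.5 * m))
exp(-19.5 * 0.029) = exp(-0.5655) = 0.568076
b = 1.56 / (1 + 0.568076) = 0.994850
Hb / (g * T^2) = 3.75 / (9.81 * 5.9^2) = 3.75 / 341.4861 = 0.01098141
gamma_b = b - a * Hb/(g*T^2) = 0.994850 - 18.554856 * 0.01098141 = 0.791091
db = Hb / gamma_b = 3.75 / 0.791091
db = 4.7403 m

4.7403


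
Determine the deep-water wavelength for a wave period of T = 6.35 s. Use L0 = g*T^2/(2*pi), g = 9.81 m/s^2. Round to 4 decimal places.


L0 = g * T^2 / (2 * pi)
L0 = 9.81 * 6.35^2 / (2 * pi)
L0 = 9.81 * 40.3225 / 6.28319
L0 = 395.5637 / 6.28319
L0 = 62.9559 m

62.9559


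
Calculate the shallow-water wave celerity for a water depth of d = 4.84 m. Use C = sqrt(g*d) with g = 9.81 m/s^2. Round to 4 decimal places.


Using the shallow-water approximation:
C = sqrt(g * d) = sqrt(9.81 * 4.84)
C = sqrt(47.4804)
C = 6.8906 m/s

6.8906


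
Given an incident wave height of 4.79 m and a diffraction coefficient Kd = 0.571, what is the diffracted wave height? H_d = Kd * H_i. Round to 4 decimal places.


H_d = Kd * H_i
H_d = 0.571 * 4.79
H_d = 2.7351 m

2.7351


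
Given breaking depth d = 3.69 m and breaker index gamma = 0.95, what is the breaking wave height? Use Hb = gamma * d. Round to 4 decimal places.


Hb = gamma * d
Hb = 0.95 * 3.69
Hb = 3.5055 m

3.5055


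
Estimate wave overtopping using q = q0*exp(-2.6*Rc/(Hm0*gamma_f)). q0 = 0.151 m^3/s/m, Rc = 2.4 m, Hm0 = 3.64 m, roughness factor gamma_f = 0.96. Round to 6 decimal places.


q = q0 * exp(-2.6 * Rc / (Hm0 * gamma_f))
Exponent = -2.6 * 2.4 / (3.64 * 0.96)
= -2.6 * 2.4 / 3.4944
= -1.785714
exp(-1.785714) = 0.167677
q = 0.151 * 0.167677
q = 0.025319 m^3/s/m

0.025319


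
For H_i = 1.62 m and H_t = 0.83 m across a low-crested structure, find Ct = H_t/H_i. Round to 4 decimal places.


Ct = H_t / H_i
Ct = 0.83 / 1.62
Ct = 0.5123

0.5123


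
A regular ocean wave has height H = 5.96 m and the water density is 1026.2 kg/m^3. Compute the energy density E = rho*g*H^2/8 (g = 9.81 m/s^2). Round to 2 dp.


E = (1/8) * rho * g * H^2
E = (1/8) * 1026.2 * 9.81 * 5.96^2
E = 0.125 * 1026.2 * 9.81 * 35.5216
E = 44699.59 J/m^2

44699.59


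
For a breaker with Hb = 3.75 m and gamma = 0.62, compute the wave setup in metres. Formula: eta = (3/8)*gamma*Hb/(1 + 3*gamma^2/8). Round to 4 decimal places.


eta = (3/8) * gamma * Hb / (1 + 3*gamma^2/8)
Numerator = (3/8) * 0.62 * 3.75 = 0.871875
Denominator = 1 + 3*0.62^2/8 = 1 + 0.144150 = 1.144150
eta = 0.871875 / 1.144150
eta = 0.7620 m

0.7620


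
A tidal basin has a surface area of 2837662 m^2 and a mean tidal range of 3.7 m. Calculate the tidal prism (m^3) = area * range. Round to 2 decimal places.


Tidal prism = Area * Tidal range
P = 2837662 * 3.7
P = 10499349.40 m^3

10499349.40


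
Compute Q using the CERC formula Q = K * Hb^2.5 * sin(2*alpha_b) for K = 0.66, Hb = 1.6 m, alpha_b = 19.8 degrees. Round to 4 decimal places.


Q = K * Hb^2.5 * sin(2 * alpha_b)
Hb^2.5 = 1.6^2.5 = 3.238172
sin(2 * 19.8) = sin(39.6) = 0.637424
Q = 0.66 * 3.238172 * 0.637424
Q = 1.3623 m^3/s

1.3623


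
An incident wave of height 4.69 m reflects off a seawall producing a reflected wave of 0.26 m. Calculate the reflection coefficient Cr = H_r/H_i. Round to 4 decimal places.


Cr = H_r / H_i
Cr = 0.26 / 4.69
Cr = 0.0554

0.0554


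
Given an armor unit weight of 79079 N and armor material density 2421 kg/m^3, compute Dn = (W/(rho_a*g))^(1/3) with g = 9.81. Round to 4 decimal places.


V = W / (rho_a * g)
V = 79079 / (2421 * 9.81)
V = 79079 / 23750.01
V = 3.329641 m^3
Dn = V^(1/3) = 3.329641^(1/3)
Dn = 1.4932 m

1.4932


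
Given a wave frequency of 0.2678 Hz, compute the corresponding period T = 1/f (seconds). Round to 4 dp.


T = 1 / f
T = 1 / 0.2678
T = 3.7341 s

3.7341


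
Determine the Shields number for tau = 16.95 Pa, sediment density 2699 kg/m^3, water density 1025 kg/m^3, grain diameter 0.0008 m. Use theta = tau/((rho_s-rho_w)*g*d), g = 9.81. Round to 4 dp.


theta = tau / ((rho_s - rho_w) * g * d)
rho_s - rho_w = 2699 - 1025 = 1674
Denominator = 1674 * 9.81 * 0.0008 = 13.137552
theta = 16.95 / 13.137552
theta = 1.2902

1.2902


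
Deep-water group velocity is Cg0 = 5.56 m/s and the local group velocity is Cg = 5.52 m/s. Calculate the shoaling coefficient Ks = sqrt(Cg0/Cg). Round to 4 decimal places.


Ks = sqrt(Cg0 / Cg)
Ks = sqrt(5.56 / 5.52)
Ks = sqrt(1.0072)
Ks = 1.0036

1.0036


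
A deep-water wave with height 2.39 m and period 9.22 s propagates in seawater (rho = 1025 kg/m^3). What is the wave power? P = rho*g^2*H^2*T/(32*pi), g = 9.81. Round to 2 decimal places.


P = rho * g^2 * H^2 * T / (32 * pi)
P = 1025 * 9.81^2 * 2.39^2 * 9.22 / (32 * pi)
P = 1025 * 96.2361 * 5.7121 * 9.22 / 100.53096
P = 51675.98 W/m

51675.98


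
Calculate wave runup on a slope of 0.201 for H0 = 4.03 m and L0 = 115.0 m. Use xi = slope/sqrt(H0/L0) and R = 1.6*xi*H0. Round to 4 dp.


xi = slope / sqrt(H0/L0)
H0/L0 = 4.03/115.0 = 0.035043
sqrt(0.035043) = 0.187199
xi = 0.201 / 0.187199 = 1.073723
R = 1.6 * xi * H0 = 1.6 * 1.073723 * 4.03
R = 6.9234 m

6.9234


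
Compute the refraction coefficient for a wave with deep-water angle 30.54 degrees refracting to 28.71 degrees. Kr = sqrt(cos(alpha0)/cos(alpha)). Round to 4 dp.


Kr = sqrt(cos(alpha0) / cos(alpha))
cos(30.54) = 0.861275
cos(28.71) = 0.877062
Kr = sqrt(0.861275 / 0.877062)
Kr = sqrt(0.981999)
Kr = 0.9910

0.9910


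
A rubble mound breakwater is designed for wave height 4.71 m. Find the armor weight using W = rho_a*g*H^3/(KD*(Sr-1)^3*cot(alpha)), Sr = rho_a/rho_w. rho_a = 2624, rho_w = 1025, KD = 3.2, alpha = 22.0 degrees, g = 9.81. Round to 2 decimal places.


Sr = rho_a / rho_w = 2624 / 1025 = 2.560000
(Sr - 1) = 1.560000
(Sr - 1)^3 = 3.796416
cot(22.0) = 1 / tan(22.0) = 1 / 0.404026 = 2.475087
Numerator = 2624 * 9.81 * 4.71^3 = 2689648.6986
Denominator = 3.2 * 3.796416 * 2.475087 = 30.068670
W = 2689648.6986 / 30.068670
W = 89450.21 N

89450.21


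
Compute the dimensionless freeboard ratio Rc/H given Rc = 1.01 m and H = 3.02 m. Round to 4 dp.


Relative freeboard = Rc / H
= 1.01 / 3.02
= 0.3344

0.3344
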